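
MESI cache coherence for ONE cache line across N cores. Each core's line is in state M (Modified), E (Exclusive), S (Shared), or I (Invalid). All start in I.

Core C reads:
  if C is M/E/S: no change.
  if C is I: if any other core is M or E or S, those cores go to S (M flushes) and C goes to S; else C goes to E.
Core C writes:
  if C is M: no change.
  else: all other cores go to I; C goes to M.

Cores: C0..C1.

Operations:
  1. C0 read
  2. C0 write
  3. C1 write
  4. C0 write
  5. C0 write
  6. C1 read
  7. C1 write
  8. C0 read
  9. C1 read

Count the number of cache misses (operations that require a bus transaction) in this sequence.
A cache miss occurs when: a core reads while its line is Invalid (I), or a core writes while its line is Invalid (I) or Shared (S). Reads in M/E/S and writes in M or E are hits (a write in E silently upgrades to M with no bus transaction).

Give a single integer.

Op 1: C0 read [C0 read from I: no other sharers -> C0=E (exclusive)] -> [E,I] [MISS #1: read from I]
Op 2: C0 write [C0 write: invalidate none -> C0=M] -> [M,I] [hit: write from E is a silent E->M upgrade, no bus transaction]
Op 3: C1 write [C1 write: invalidate ['C0=M'] -> C1=M] -> [I,M] [MISS #2: write from I]
Op 4: C0 write [C0 write: invalidate ['C1=M'] -> C0=M] -> [M,I] [MISS #3: write from I]
Op 5: C0 write [C0 write: already M (modified), no change] -> [M,I] [hit: write from M]
Op 6: C1 read [C1 read from I: others=['C0=M'] -> C1=S, others downsized to S] -> [S,S] [MISS #4: read from I]
Op 7: C1 write [C1 write: invalidate ['C0=S'] -> C1=M] -> [I,M] [MISS #5: write from S]
Op 8: C0 read [C0 read from I: others=['C1=M'] -> C0=S, others downsized to S] -> [S,S] [MISS #6: read from I]
Op 9: C1 read [C1 read: already in S, no change] -> [S,S] [hit: read from S]

Answer: 6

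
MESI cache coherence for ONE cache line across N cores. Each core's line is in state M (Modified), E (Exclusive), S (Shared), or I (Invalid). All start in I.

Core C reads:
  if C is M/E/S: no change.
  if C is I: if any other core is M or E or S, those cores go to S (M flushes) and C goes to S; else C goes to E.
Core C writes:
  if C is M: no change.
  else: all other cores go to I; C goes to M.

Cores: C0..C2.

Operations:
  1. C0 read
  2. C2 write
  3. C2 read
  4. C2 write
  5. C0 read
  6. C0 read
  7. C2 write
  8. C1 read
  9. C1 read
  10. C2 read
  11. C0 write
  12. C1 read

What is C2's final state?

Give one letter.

Op 1: C0 read [C0 read from I: no other sharers -> C0=E (exclusive)] -> [E,I,I]
Op 2: C2 write [C2 write: invalidate ['C0=E'] -> C2=M] -> [I,I,M]
Op 3: C2 read [C2 read: already in M, no change] -> [I,I,M]
Op 4: C2 write [C2 write: already M (modified), no change] -> [I,I,M]
Op 5: C0 read [C0 read from I: others=['C2=M'] -> C0=S, others downsized to S] -> [S,I,S]
Op 6: C0 read [C0 read: already in S, no change] -> [S,I,S]
Op 7: C2 write [C2 write: invalidate ['C0=S'] -> C2=M] -> [I,I,M]
Op 8: C1 read [C1 read from I: others=['C2=M'] -> C1=S, others downsized to S] -> [I,S,S]
Op 9: C1 read [C1 read: already in S, no change] -> [I,S,S]
Op 10: C2 read [C2 read: already in S, no change] -> [I,S,S]
Op 11: C0 write [C0 write: invalidate ['C1=S', 'C2=S'] -> C0=M] -> [M,I,I]
Op 12: C1 read [C1 read from I: others=['C0=M'] -> C1=S, others downsized to S] -> [S,S,I]

Answer: I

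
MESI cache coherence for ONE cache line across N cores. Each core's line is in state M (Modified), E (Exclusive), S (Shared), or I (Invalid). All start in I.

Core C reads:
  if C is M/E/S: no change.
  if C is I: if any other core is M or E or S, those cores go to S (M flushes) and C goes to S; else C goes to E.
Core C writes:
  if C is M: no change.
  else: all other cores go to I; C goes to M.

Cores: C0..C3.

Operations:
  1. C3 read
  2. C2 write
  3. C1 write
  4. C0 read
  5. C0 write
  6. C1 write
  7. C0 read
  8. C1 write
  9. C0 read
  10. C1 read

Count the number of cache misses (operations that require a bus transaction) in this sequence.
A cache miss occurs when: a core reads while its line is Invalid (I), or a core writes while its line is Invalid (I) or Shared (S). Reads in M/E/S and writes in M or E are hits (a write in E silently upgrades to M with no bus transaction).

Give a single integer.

Answer: 9

Derivation:
Op 1: C3 read [C3 read from I: no other sharers -> C3=E (exclusive)] -> [I,I,I,E] [MISS #1: read from I]
Op 2: C2 write [C2 write: invalidate ['C3=E'] -> C2=M] -> [I,I,M,I] [MISS #2: write from I]
Op 3: C1 write [C1 write: invalidate ['C2=M'] -> C1=M] -> [I,M,I,I] [MISS #3: write from I]
Op 4: C0 read [C0 read from I: others=['C1=M'] -> C0=S, others downsized to S] -> [S,S,I,I] [MISS #4: read from I]
Op 5: C0 write [C0 write: invalidate ['C1=S'] -> C0=M] -> [M,I,I,I] [MISS #5: write from S]
Op 6: C1 write [C1 write: invalidate ['C0=M'] -> C1=M] -> [I,M,I,I] [MISS #6: write from I]
Op 7: C0 read [C0 read from I: others=['C1=M'] -> C0=S, others downsized to S] -> [S,S,I,I] [MISS #7: read from I]
Op 8: C1 write [C1 write: invalidate ['C0=S'] -> C1=M] -> [I,M,I,I] [MISS #8: write from S]
Op 9: C0 read [C0 read from I: others=['C1=M'] -> C0=S, others downsized to S] -> [S,S,I,I] [MISS #9: read from I]
Op 10: C1 read [C1 read: already in S, no change] -> [S,S,I,I] [hit: read from S]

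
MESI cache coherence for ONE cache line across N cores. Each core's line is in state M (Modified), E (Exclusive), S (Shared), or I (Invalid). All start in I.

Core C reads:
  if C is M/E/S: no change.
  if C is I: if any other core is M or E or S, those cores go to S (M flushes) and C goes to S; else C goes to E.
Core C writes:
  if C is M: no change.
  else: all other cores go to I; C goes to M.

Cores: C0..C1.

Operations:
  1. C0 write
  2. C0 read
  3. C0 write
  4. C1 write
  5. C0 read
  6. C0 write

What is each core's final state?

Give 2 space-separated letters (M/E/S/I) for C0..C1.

Op 1: C0 write [C0 write: invalidate none -> C0=M] -> [M,I]
Op 2: C0 read [C0 read: already in M, no change] -> [M,I]
Op 3: C0 write [C0 write: already M (modified), no change] -> [M,I]
Op 4: C1 write [C1 write: invalidate ['C0=M'] -> C1=M] -> [I,M]
Op 5: C0 read [C0 read from I: others=['C1=M'] -> C0=S, others downsized to S] -> [S,S]
Op 6: C0 write [C0 write: invalidate ['C1=S'] -> C0=M] -> [M,I]

Answer: M I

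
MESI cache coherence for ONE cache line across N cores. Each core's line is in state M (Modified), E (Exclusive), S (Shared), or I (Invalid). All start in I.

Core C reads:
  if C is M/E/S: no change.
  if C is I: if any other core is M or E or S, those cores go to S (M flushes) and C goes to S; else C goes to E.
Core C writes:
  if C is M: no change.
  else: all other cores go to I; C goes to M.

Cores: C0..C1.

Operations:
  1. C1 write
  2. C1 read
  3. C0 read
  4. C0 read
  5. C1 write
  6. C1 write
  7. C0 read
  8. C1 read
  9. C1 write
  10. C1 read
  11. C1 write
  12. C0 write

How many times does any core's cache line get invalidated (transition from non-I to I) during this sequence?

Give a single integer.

Op 1: C1 write [C1 write: invalidate none -> C1=M] -> [I,M] (invalidations this op: 0; running total: 0)
Op 2: C1 read [C1 read: already in M, no change] -> [I,M] (invalidations this op: 0; running total: 0)
Op 3: C0 read [C0 read from I: others=['C1=M'] -> C0=S, others downsized to S] -> [S,S] (invalidations this op: 0; running total: 0)
Op 4: C0 read [C0 read: already in S, no change] -> [S,S] (invalidations this op: 0; running total: 0)
Op 5: C1 write [C1 write: invalidate ['C0=S'] -> C1=M] -> [I,M] (invalidations this op: 1; running total: 1)
Op 6: C1 write [C1 write: already M (modified), no change] -> [I,M] (invalidations this op: 0; running total: 1)
Op 7: C0 read [C0 read from I: others=['C1=M'] -> C0=S, others downsized to S] -> [S,S] (invalidations this op: 0; running total: 1)
Op 8: C1 read [C1 read: already in S, no change] -> [S,S] (invalidations this op: 0; running total: 1)
Op 9: C1 write [C1 write: invalidate ['C0=S'] -> C1=M] -> [I,M] (invalidations this op: 1; running total: 2)
Op 10: C1 read [C1 read: already in M, no change] -> [I,M] (invalidations this op: 0; running total: 2)
Op 11: C1 write [C1 write: already M (modified), no change] -> [I,M] (invalidations this op: 0; running total: 2)
Op 12: C0 write [C0 write: invalidate ['C1=M'] -> C0=M] -> [M,I] (invalidations this op: 1; running total: 3)

Answer: 3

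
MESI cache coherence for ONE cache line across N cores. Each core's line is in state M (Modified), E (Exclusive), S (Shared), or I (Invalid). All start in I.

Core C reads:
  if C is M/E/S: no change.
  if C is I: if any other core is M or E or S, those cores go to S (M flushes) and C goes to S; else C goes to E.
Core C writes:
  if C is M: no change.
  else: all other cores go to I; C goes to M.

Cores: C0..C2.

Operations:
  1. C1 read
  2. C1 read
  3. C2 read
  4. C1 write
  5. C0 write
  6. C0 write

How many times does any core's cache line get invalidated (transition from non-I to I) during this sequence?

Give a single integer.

Op 1: C1 read [C1 read from I: no other sharers -> C1=E (exclusive)] -> [I,E,I] (invalidations this op: 0; running total: 0)
Op 2: C1 read [C1 read: already in E, no change] -> [I,E,I] (invalidations this op: 0; running total: 0)
Op 3: C2 read [C2 read from I: others=['C1=E'] -> C2=S, others downsized to S] -> [I,S,S] (invalidations this op: 0; running total: 0)
Op 4: C1 write [C1 write: invalidate ['C2=S'] -> C1=M] -> [I,M,I] (invalidations this op: 1; running total: 1)
Op 5: C0 write [C0 write: invalidate ['C1=M'] -> C0=M] -> [M,I,I] (invalidations this op: 1; running total: 2)
Op 6: C0 write [C0 write: already M (modified), no change] -> [M,I,I] (invalidations this op: 0; running total: 2)

Answer: 2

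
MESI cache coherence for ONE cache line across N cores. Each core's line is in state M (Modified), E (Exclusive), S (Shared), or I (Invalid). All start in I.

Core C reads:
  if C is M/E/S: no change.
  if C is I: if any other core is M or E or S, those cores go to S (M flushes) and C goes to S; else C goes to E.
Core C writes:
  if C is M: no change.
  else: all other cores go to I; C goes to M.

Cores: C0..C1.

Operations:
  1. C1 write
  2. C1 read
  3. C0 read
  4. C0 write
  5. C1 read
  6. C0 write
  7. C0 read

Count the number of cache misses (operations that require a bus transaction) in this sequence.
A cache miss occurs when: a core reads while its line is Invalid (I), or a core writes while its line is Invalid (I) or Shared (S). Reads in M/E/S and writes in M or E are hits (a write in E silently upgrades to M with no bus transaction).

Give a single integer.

Op 1: C1 write [C1 write: invalidate none -> C1=M] -> [I,M] [MISS #1: write from I]
Op 2: C1 read [C1 read: already in M, no change] -> [I,M] [hit: read from M]
Op 3: C0 read [C0 read from I: others=['C1=M'] -> C0=S, others downsized to S] -> [S,S] [MISS #2: read from I]
Op 4: C0 write [C0 write: invalidate ['C1=S'] -> C0=M] -> [M,I] [MISS #3: write from S]
Op 5: C1 read [C1 read from I: others=['C0=M'] -> C1=S, others downsized to S] -> [S,S] [MISS #4: read from I]
Op 6: C0 write [C0 write: invalidate ['C1=S'] -> C0=M] -> [M,I] [MISS #5: write from S]
Op 7: C0 read [C0 read: already in M, no change] -> [M,I] [hit: read from M]

Answer: 5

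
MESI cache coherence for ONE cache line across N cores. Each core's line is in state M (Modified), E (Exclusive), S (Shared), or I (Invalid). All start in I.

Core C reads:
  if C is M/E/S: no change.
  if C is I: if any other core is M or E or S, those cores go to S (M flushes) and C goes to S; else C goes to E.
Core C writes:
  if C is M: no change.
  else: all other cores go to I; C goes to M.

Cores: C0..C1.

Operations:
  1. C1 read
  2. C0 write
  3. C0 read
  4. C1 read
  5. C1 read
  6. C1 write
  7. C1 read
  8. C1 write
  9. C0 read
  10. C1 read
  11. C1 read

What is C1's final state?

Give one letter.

Op 1: C1 read [C1 read from I: no other sharers -> C1=E (exclusive)] -> [I,E]
Op 2: C0 write [C0 write: invalidate ['C1=E'] -> C0=M] -> [M,I]
Op 3: C0 read [C0 read: already in M, no change] -> [M,I]
Op 4: C1 read [C1 read from I: others=['C0=M'] -> C1=S, others downsized to S] -> [S,S]
Op 5: C1 read [C1 read: already in S, no change] -> [S,S]
Op 6: C1 write [C1 write: invalidate ['C0=S'] -> C1=M] -> [I,M]
Op 7: C1 read [C1 read: already in M, no change] -> [I,M]
Op 8: C1 write [C1 write: already M (modified), no change] -> [I,M]
Op 9: C0 read [C0 read from I: others=['C1=M'] -> C0=S, others downsized to S] -> [S,S]
Op 10: C1 read [C1 read: already in S, no change] -> [S,S]
Op 11: C1 read [C1 read: already in S, no change] -> [S,S]

Answer: S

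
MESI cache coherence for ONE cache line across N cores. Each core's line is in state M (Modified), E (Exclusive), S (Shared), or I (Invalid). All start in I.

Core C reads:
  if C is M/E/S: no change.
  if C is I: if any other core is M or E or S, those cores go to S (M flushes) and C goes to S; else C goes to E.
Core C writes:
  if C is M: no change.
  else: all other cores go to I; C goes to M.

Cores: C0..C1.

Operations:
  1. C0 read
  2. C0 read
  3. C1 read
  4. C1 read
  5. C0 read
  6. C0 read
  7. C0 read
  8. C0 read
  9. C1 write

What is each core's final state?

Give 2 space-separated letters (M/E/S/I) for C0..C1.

Op 1: C0 read [C0 read from I: no other sharers -> C0=E (exclusive)] -> [E,I]
Op 2: C0 read [C0 read: already in E, no change] -> [E,I]
Op 3: C1 read [C1 read from I: others=['C0=E'] -> C1=S, others downsized to S] -> [S,S]
Op 4: C1 read [C1 read: already in S, no change] -> [S,S]
Op 5: C0 read [C0 read: already in S, no change] -> [S,S]
Op 6: C0 read [C0 read: already in S, no change] -> [S,S]
Op 7: C0 read [C0 read: already in S, no change] -> [S,S]
Op 8: C0 read [C0 read: already in S, no change] -> [S,S]
Op 9: C1 write [C1 write: invalidate ['C0=S'] -> C1=M] -> [I,M]

Answer: I M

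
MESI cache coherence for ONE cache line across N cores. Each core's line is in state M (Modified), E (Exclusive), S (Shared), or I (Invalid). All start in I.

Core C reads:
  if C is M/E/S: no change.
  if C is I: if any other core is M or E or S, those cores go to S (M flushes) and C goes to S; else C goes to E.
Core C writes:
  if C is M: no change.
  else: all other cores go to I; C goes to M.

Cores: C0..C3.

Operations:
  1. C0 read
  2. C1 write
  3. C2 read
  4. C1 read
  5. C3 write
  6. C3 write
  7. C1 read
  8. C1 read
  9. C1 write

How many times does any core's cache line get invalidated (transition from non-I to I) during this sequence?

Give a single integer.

Op 1: C0 read [C0 read from I: no other sharers -> C0=E (exclusive)] -> [E,I,I,I] (invalidations this op: 0; running total: 0)
Op 2: C1 write [C1 write: invalidate ['C0=E'] -> C1=M] -> [I,M,I,I] (invalidations this op: 1; running total: 1)
Op 3: C2 read [C2 read from I: others=['C1=M'] -> C2=S, others downsized to S] -> [I,S,S,I] (invalidations this op: 0; running total: 1)
Op 4: C1 read [C1 read: already in S, no change] -> [I,S,S,I] (invalidations this op: 0; running total: 1)
Op 5: C3 write [C3 write: invalidate ['C1=S', 'C2=S'] -> C3=M] -> [I,I,I,M] (invalidations this op: 2; running total: 3)
Op 6: C3 write [C3 write: already M (modified), no change] -> [I,I,I,M] (invalidations this op: 0; running total: 3)
Op 7: C1 read [C1 read from I: others=['C3=M'] -> C1=S, others downsized to S] -> [I,S,I,S] (invalidations this op: 0; running total: 3)
Op 8: C1 read [C1 read: already in S, no change] -> [I,S,I,S] (invalidations this op: 0; running total: 3)
Op 9: C1 write [C1 write: invalidate ['C3=S'] -> C1=M] -> [I,M,I,I] (invalidations this op: 1; running total: 4)

Answer: 4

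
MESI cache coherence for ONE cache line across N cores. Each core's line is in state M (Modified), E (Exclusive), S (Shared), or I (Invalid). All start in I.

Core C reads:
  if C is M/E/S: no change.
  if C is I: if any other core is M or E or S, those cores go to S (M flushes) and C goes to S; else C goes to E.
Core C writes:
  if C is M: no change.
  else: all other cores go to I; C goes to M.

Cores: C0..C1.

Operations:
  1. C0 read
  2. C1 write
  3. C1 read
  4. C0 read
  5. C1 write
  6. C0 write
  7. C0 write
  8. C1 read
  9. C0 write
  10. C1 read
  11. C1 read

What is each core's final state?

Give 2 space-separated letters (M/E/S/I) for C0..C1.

Answer: S S

Derivation:
Op 1: C0 read [C0 read from I: no other sharers -> C0=E (exclusive)] -> [E,I]
Op 2: C1 write [C1 write: invalidate ['C0=E'] -> C1=M] -> [I,M]
Op 3: C1 read [C1 read: already in M, no change] -> [I,M]
Op 4: C0 read [C0 read from I: others=['C1=M'] -> C0=S, others downsized to S] -> [S,S]
Op 5: C1 write [C1 write: invalidate ['C0=S'] -> C1=M] -> [I,M]
Op 6: C0 write [C0 write: invalidate ['C1=M'] -> C0=M] -> [M,I]
Op 7: C0 write [C0 write: already M (modified), no change] -> [M,I]
Op 8: C1 read [C1 read from I: others=['C0=M'] -> C1=S, others downsized to S] -> [S,S]
Op 9: C0 write [C0 write: invalidate ['C1=S'] -> C0=M] -> [M,I]
Op 10: C1 read [C1 read from I: others=['C0=M'] -> C1=S, others downsized to S] -> [S,S]
Op 11: C1 read [C1 read: already in S, no change] -> [S,S]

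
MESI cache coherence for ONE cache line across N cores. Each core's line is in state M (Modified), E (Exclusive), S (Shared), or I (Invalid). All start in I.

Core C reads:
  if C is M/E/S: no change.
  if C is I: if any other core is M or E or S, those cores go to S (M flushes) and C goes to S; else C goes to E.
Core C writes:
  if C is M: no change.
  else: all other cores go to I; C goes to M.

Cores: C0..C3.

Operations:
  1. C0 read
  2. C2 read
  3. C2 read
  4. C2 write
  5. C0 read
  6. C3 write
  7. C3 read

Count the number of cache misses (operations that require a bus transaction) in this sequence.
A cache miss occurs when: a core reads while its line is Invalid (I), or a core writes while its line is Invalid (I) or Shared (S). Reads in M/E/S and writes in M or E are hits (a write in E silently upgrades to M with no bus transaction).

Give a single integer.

Answer: 5

Derivation:
Op 1: C0 read [C0 read from I: no other sharers -> C0=E (exclusive)] -> [E,I,I,I] [MISS #1: read from I]
Op 2: C2 read [C2 read from I: others=['C0=E'] -> C2=S, others downsized to S] -> [S,I,S,I] [MISS #2: read from I]
Op 3: C2 read [C2 read: already in S, no change] -> [S,I,S,I] [hit: read from S]
Op 4: C2 write [C2 write: invalidate ['C0=S'] -> C2=M] -> [I,I,M,I] [MISS #3: write from S]
Op 5: C0 read [C0 read from I: others=['C2=M'] -> C0=S, others downsized to S] -> [S,I,S,I] [MISS #4: read from I]
Op 6: C3 write [C3 write: invalidate ['C0=S', 'C2=S'] -> C3=M] -> [I,I,I,M] [MISS #5: write from I]
Op 7: C3 read [C3 read: already in M, no change] -> [I,I,I,M] [hit: read from M]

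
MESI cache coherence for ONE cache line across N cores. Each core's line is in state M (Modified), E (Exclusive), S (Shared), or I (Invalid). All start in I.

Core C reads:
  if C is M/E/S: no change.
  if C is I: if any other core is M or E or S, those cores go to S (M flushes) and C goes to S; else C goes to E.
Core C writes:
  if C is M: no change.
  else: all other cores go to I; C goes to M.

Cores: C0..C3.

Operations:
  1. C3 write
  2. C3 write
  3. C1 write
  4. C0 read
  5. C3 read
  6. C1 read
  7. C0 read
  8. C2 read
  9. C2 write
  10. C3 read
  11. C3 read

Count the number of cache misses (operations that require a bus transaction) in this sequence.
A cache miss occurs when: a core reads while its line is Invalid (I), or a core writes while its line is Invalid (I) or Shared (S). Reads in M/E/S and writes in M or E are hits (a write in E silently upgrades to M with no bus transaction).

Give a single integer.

Answer: 7

Derivation:
Op 1: C3 write [C3 write: invalidate none -> C3=M] -> [I,I,I,M] [MISS #1: write from I]
Op 2: C3 write [C3 write: already M (modified), no change] -> [I,I,I,M] [hit: write from M]
Op 3: C1 write [C1 write: invalidate ['C3=M'] -> C1=M] -> [I,M,I,I] [MISS #2: write from I]
Op 4: C0 read [C0 read from I: others=['C1=M'] -> C0=S, others downsized to S] -> [S,S,I,I] [MISS #3: read from I]
Op 5: C3 read [C3 read from I: others=['C0=S', 'C1=S'] -> C3=S, others downsized to S] -> [S,S,I,S] [MISS #4: read from I]
Op 6: C1 read [C1 read: already in S, no change] -> [S,S,I,S] [hit: read from S]
Op 7: C0 read [C0 read: already in S, no change] -> [S,S,I,S] [hit: read from S]
Op 8: C2 read [C2 read from I: others=['C0=S', 'C1=S', 'C3=S'] -> C2=S, others downsized to S] -> [S,S,S,S] [MISS #5: read from I]
Op 9: C2 write [C2 write: invalidate ['C0=S', 'C1=S', 'C3=S'] -> C2=M] -> [I,I,M,I] [MISS #6: write from S]
Op 10: C3 read [C3 read from I: others=['C2=M'] -> C3=S, others downsized to S] -> [I,I,S,S] [MISS #7: read from I]
Op 11: C3 read [C3 read: already in S, no change] -> [I,I,S,S] [hit: read from S]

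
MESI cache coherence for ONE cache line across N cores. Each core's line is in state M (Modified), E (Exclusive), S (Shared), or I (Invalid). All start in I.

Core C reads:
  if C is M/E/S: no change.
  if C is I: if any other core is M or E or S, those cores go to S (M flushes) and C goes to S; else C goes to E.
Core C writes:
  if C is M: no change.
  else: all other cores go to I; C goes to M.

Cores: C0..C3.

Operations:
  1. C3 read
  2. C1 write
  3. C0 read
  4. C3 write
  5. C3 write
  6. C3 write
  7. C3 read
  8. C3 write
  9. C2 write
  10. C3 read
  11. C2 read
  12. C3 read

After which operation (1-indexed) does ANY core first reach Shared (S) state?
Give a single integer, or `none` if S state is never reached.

Answer: 3

Derivation:
Op 1: C3 read [C3 read from I: no other sharers -> C3=E (exclusive)] -> [I,I,I,E]
Op 2: C1 write [C1 write: invalidate ['C3=E'] -> C1=M] -> [I,M,I,I]
Op 3: C0 read [C0 read from I: others=['C1=M'] -> C0=S, others downsized to S] -> [S,S,I,I]
  -> First S state at op 3; remaining ops need not be traced.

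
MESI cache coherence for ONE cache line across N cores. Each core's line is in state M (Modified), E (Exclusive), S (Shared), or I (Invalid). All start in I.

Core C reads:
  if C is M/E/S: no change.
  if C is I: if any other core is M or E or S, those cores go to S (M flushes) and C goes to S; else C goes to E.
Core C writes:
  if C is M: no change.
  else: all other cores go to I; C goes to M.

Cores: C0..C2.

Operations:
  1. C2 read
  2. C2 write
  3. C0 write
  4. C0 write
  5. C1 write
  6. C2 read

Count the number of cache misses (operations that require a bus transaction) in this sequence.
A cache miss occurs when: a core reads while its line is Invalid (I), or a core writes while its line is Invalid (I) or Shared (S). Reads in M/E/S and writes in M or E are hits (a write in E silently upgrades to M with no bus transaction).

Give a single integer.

Answer: 4

Derivation:
Op 1: C2 read [C2 read from I: no other sharers -> C2=E (exclusive)] -> [I,I,E] [MISS #1: read from I]
Op 2: C2 write [C2 write: invalidate none -> C2=M] -> [I,I,M] [hit: write from E is a silent E->M upgrade, no bus transaction]
Op 3: C0 write [C0 write: invalidate ['C2=M'] -> C0=M] -> [M,I,I] [MISS #2: write from I]
Op 4: C0 write [C0 write: already M (modified), no change] -> [M,I,I] [hit: write from M]
Op 5: C1 write [C1 write: invalidate ['C0=M'] -> C1=M] -> [I,M,I] [MISS #3: write from I]
Op 6: C2 read [C2 read from I: others=['C1=M'] -> C2=S, others downsized to S] -> [I,S,S] [MISS #4: read from I]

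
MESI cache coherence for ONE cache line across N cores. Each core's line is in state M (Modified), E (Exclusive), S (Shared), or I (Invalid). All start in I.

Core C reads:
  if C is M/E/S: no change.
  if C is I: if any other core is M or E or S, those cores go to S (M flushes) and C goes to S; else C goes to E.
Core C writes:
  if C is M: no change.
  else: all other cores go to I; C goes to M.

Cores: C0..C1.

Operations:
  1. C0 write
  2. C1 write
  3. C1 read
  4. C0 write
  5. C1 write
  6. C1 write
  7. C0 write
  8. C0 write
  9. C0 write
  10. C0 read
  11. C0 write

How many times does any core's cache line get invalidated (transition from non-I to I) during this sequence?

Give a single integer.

Answer: 4

Derivation:
Op 1: C0 write [C0 write: invalidate none -> C0=M] -> [M,I] (invalidations this op: 0; running total: 0)
Op 2: C1 write [C1 write: invalidate ['C0=M'] -> C1=M] -> [I,M] (invalidations this op: 1; running total: 1)
Op 3: C1 read [C1 read: already in M, no change] -> [I,M] (invalidations this op: 0; running total: 1)
Op 4: C0 write [C0 write: invalidate ['C1=M'] -> C0=M] -> [M,I] (invalidations this op: 1; running total: 2)
Op 5: C1 write [C1 write: invalidate ['C0=M'] -> C1=M] -> [I,M] (invalidations this op: 1; running total: 3)
Op 6: C1 write [C1 write: already M (modified), no change] -> [I,M] (invalidations this op: 0; running total: 3)
Op 7: C0 write [C0 write: invalidate ['C1=M'] -> C0=M] -> [M,I] (invalidations this op: 1; running total: 4)
Op 8: C0 write [C0 write: already M (modified), no change] -> [M,I] (invalidations this op: 0; running total: 4)
Op 9: C0 write [C0 write: already M (modified), no change] -> [M,I] (invalidations this op: 0; running total: 4)
Op 10: C0 read [C0 read: already in M, no change] -> [M,I] (invalidations this op: 0; running total: 4)
Op 11: C0 write [C0 write: already M (modified), no change] -> [M,I] (invalidations this op: 0; running total: 4)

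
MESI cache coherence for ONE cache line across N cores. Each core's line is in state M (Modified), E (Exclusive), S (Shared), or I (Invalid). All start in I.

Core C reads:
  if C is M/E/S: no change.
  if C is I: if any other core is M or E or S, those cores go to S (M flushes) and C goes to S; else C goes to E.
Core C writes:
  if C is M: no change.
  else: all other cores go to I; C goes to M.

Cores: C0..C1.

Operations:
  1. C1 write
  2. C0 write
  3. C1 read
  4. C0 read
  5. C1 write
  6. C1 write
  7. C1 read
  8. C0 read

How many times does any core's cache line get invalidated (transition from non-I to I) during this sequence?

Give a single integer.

Op 1: C1 write [C1 write: invalidate none -> C1=M] -> [I,M] (invalidations this op: 0; running total: 0)
Op 2: C0 write [C0 write: invalidate ['C1=M'] -> C0=M] -> [M,I] (invalidations this op: 1; running total: 1)
Op 3: C1 read [C1 read from I: others=['C0=M'] -> C1=S, others downsized to S] -> [S,S] (invalidations this op: 0; running total: 1)
Op 4: C0 read [C0 read: already in S, no change] -> [S,S] (invalidations this op: 0; running total: 1)
Op 5: C1 write [C1 write: invalidate ['C0=S'] -> C1=M] -> [I,M] (invalidations this op: 1; running total: 2)
Op 6: C1 write [C1 write: already M (modified), no change] -> [I,M] (invalidations this op: 0; running total: 2)
Op 7: C1 read [C1 read: already in M, no change] -> [I,M] (invalidations this op: 0; running total: 2)
Op 8: C0 read [C0 read from I: others=['C1=M'] -> C0=S, others downsized to S] -> [S,S] (invalidations this op: 0; running total: 2)

Answer: 2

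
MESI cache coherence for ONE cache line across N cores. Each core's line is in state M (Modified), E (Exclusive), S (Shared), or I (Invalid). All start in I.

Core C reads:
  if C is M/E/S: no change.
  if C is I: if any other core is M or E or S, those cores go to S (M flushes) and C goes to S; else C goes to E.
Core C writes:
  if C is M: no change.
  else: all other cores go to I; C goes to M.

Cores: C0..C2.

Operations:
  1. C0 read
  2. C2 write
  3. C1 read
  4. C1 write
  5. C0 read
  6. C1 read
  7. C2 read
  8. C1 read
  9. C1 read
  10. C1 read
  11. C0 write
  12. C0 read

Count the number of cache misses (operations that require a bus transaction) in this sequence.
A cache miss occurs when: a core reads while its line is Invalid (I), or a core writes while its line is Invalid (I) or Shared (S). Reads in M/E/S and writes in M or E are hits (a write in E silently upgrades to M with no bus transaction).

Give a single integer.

Answer: 7

Derivation:
Op 1: C0 read [C0 read from I: no other sharers -> C0=E (exclusive)] -> [E,I,I] [MISS #1: read from I]
Op 2: C2 write [C2 write: invalidate ['C0=E'] -> C2=M] -> [I,I,M] [MISS #2: write from I]
Op 3: C1 read [C1 read from I: others=['C2=M'] -> C1=S, others downsized to S] -> [I,S,S] [MISS #3: read from I]
Op 4: C1 write [C1 write: invalidate ['C2=S'] -> C1=M] -> [I,M,I] [MISS #4: write from S]
Op 5: C0 read [C0 read from I: others=['C1=M'] -> C0=S, others downsized to S] -> [S,S,I] [MISS #5: read from I]
Op 6: C1 read [C1 read: already in S, no change] -> [S,S,I] [hit: read from S]
Op 7: C2 read [C2 read from I: others=['C0=S', 'C1=S'] -> C2=S, others downsized to S] -> [S,S,S] [MISS #6: read from I]
Op 8: C1 read [C1 read: already in S, no change] -> [S,S,S] [hit: read from S]
Op 9: C1 read [C1 read: already in S, no change] -> [S,S,S] [hit: read from S]
Op 10: C1 read [C1 read: already in S, no change] -> [S,S,S] [hit: read from S]
Op 11: C0 write [C0 write: invalidate ['C1=S', 'C2=S'] -> C0=M] -> [M,I,I] [MISS #7: write from S]
Op 12: C0 read [C0 read: already in M, no change] -> [M,I,I] [hit: read from M]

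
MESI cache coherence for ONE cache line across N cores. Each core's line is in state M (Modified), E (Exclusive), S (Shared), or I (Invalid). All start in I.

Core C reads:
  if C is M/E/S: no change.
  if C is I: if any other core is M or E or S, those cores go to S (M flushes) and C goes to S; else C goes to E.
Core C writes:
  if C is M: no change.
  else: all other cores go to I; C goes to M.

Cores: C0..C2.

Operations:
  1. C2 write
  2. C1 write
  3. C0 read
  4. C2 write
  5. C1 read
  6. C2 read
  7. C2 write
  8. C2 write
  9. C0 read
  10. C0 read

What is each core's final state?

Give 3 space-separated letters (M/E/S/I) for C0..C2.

Answer: S I S

Derivation:
Op 1: C2 write [C2 write: invalidate none -> C2=M] -> [I,I,M]
Op 2: C1 write [C1 write: invalidate ['C2=M'] -> C1=M] -> [I,M,I]
Op 3: C0 read [C0 read from I: others=['C1=M'] -> C0=S, others downsized to S] -> [S,S,I]
Op 4: C2 write [C2 write: invalidate ['C0=S', 'C1=S'] -> C2=M] -> [I,I,M]
Op 5: C1 read [C1 read from I: others=['C2=M'] -> C1=S, others downsized to S] -> [I,S,S]
Op 6: C2 read [C2 read: already in S, no change] -> [I,S,S]
Op 7: C2 write [C2 write: invalidate ['C1=S'] -> C2=M] -> [I,I,M]
Op 8: C2 write [C2 write: already M (modified), no change] -> [I,I,M]
Op 9: C0 read [C0 read from I: others=['C2=M'] -> C0=S, others downsized to S] -> [S,I,S]
Op 10: C0 read [C0 read: already in S, no change] -> [S,I,S]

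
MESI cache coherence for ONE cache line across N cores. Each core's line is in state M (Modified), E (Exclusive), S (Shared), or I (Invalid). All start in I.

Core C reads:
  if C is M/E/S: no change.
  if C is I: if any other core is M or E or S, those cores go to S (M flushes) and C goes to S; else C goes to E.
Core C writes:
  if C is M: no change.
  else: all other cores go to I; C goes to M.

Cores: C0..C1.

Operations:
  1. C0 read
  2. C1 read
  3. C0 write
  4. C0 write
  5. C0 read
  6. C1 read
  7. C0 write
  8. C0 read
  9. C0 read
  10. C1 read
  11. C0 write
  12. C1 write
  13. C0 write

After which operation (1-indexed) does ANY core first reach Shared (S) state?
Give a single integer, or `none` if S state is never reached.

Answer: 2

Derivation:
Op 1: C0 read [C0 read from I: no other sharers -> C0=E (exclusive)] -> [E,I]
Op 2: C1 read [C1 read from I: others=['C0=E'] -> C1=S, others downsized to S] -> [S,S]
  -> First S state at op 2; remaining ops need not be traced.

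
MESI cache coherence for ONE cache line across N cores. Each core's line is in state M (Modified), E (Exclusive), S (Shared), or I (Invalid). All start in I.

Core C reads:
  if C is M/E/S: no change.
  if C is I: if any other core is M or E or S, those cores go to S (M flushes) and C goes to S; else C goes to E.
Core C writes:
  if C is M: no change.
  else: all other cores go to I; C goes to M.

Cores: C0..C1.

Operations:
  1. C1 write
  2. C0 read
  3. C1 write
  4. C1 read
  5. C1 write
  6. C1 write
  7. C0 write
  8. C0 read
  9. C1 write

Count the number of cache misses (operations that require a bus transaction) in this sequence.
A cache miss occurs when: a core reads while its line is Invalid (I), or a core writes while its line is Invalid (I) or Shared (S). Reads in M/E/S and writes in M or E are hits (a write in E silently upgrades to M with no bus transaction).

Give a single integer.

Op 1: C1 write [C1 write: invalidate none -> C1=M] -> [I,M] [MISS #1: write from I]
Op 2: C0 read [C0 read from I: others=['C1=M'] -> C0=S, others downsized to S] -> [S,S] [MISS #2: read from I]
Op 3: C1 write [C1 write: invalidate ['C0=S'] -> C1=M] -> [I,M] [MISS #3: write from S]
Op 4: C1 read [C1 read: already in M, no change] -> [I,M] [hit: read from M]
Op 5: C1 write [C1 write: already M (modified), no change] -> [I,M] [hit: write from M]
Op 6: C1 write [C1 write: already M (modified), no change] -> [I,M] [hit: write from M]
Op 7: C0 write [C0 write: invalidate ['C1=M'] -> C0=M] -> [M,I] [MISS #4: write from I]
Op 8: C0 read [C0 read: already in M, no change] -> [M,I] [hit: read from M]
Op 9: C1 write [C1 write: invalidate ['C0=M'] -> C1=M] -> [I,M] [MISS #5: write from I]

Answer: 5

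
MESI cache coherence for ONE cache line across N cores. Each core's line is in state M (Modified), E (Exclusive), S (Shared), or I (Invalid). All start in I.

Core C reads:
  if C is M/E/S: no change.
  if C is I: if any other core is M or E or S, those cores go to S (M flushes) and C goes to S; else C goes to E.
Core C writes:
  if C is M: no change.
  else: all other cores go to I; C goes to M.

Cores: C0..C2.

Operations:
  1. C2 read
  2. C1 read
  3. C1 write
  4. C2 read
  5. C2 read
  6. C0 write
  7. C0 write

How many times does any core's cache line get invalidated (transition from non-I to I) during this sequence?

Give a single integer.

Op 1: C2 read [C2 read from I: no other sharers -> C2=E (exclusive)] -> [I,I,E] (invalidations this op: 0; running total: 0)
Op 2: C1 read [C1 read from I: others=['C2=E'] -> C1=S, others downsized to S] -> [I,S,S] (invalidations this op: 0; running total: 0)
Op 3: C1 write [C1 write: invalidate ['C2=S'] -> C1=M] -> [I,M,I] (invalidations this op: 1; running total: 1)
Op 4: C2 read [C2 read from I: others=['C1=M'] -> C2=S, others downsized to S] -> [I,S,S] (invalidations this op: 0; running total: 1)
Op 5: C2 read [C2 read: already in S, no change] -> [I,S,S] (invalidations this op: 0; running total: 1)
Op 6: C0 write [C0 write: invalidate ['C1=S', 'C2=S'] -> C0=M] -> [M,I,I] (invalidations this op: 2; running total: 3)
Op 7: C0 write [C0 write: already M (modified), no change] -> [M,I,I] (invalidations this op: 0; running total: 3)

Answer: 3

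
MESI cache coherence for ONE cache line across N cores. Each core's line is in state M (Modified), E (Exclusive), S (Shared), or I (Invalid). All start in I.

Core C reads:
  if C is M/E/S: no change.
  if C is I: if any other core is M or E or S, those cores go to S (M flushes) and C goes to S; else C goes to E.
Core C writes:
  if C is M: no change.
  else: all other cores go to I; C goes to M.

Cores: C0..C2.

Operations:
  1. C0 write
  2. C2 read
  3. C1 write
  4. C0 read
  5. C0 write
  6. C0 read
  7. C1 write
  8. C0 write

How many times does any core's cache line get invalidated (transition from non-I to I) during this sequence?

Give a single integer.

Op 1: C0 write [C0 write: invalidate none -> C0=M] -> [M,I,I] (invalidations this op: 0; running total: 0)
Op 2: C2 read [C2 read from I: others=['C0=M'] -> C2=S, others downsized to S] -> [S,I,S] (invalidations this op: 0; running total: 0)
Op 3: C1 write [C1 write: invalidate ['C0=S', 'C2=S'] -> C1=M] -> [I,M,I] (invalidations this op: 2; running total: 2)
Op 4: C0 read [C0 read from I: others=['C1=M'] -> C0=S, others downsized to S] -> [S,S,I] (invalidations this op: 0; running total: 2)
Op 5: C0 write [C0 write: invalidate ['C1=S'] -> C0=M] -> [M,I,I] (invalidations this op: 1; running total: 3)
Op 6: C0 read [C0 read: already in M, no change] -> [M,I,I] (invalidations this op: 0; running total: 3)
Op 7: C1 write [C1 write: invalidate ['C0=M'] -> C1=M] -> [I,M,I] (invalidations this op: 1; running total: 4)
Op 8: C0 write [C0 write: invalidate ['C1=M'] -> C0=M] -> [M,I,I] (invalidations this op: 1; running total: 5)

Answer: 5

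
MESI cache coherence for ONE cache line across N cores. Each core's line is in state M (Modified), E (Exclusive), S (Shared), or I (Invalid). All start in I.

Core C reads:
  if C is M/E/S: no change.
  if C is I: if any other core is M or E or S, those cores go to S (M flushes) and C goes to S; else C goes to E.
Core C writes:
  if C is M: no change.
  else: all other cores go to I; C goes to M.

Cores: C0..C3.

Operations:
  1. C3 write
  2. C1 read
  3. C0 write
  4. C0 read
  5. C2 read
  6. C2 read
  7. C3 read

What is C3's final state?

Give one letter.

Answer: S

Derivation:
Op 1: C3 write [C3 write: invalidate none -> C3=M] -> [I,I,I,M]
Op 2: C1 read [C1 read from I: others=['C3=M'] -> C1=S, others downsized to S] -> [I,S,I,S]
Op 3: C0 write [C0 write: invalidate ['C1=S', 'C3=S'] -> C0=M] -> [M,I,I,I]
Op 4: C0 read [C0 read: already in M, no change] -> [M,I,I,I]
Op 5: C2 read [C2 read from I: others=['C0=M'] -> C2=S, others downsized to S] -> [S,I,S,I]
Op 6: C2 read [C2 read: already in S, no change] -> [S,I,S,I]
Op 7: C3 read [C3 read from I: others=['C0=S', 'C2=S'] -> C3=S, others downsized to S] -> [S,I,S,S]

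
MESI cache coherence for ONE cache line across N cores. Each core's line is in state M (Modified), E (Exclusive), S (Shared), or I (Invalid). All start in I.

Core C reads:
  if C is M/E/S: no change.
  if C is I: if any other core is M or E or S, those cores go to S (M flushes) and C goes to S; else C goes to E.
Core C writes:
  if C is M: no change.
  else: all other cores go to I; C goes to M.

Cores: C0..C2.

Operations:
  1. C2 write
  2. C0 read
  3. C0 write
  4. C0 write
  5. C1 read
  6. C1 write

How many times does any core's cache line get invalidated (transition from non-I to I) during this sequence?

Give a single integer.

Answer: 2

Derivation:
Op 1: C2 write [C2 write: invalidate none -> C2=M] -> [I,I,M] (invalidations this op: 0; running total: 0)
Op 2: C0 read [C0 read from I: others=['C2=M'] -> C0=S, others downsized to S] -> [S,I,S] (invalidations this op: 0; running total: 0)
Op 3: C0 write [C0 write: invalidate ['C2=S'] -> C0=M] -> [M,I,I] (invalidations this op: 1; running total: 1)
Op 4: C0 write [C0 write: already M (modified), no change] -> [M,I,I] (invalidations this op: 0; running total: 1)
Op 5: C1 read [C1 read from I: others=['C0=M'] -> C1=S, others downsized to S] -> [S,S,I] (invalidations this op: 0; running total: 1)
Op 6: C1 write [C1 write: invalidate ['C0=S'] -> C1=M] -> [I,M,I] (invalidations this op: 1; running total: 2)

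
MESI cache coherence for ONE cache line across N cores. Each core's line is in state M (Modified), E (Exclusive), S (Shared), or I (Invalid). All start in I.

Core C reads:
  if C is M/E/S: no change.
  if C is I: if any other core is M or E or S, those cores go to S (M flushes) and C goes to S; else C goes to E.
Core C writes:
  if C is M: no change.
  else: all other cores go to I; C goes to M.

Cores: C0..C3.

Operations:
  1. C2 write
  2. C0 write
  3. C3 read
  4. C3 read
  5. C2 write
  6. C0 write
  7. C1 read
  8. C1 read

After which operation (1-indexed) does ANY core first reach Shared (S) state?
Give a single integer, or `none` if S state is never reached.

Op 1: C2 write [C2 write: invalidate none -> C2=M] -> [I,I,M,I]
Op 2: C0 write [C0 write: invalidate ['C2=M'] -> C0=M] -> [M,I,I,I]
Op 3: C3 read [C3 read from I: others=['C0=M'] -> C3=S, others downsized to S] -> [S,I,I,S]
  -> First S state at op 3; remaining ops need not be traced.

Answer: 3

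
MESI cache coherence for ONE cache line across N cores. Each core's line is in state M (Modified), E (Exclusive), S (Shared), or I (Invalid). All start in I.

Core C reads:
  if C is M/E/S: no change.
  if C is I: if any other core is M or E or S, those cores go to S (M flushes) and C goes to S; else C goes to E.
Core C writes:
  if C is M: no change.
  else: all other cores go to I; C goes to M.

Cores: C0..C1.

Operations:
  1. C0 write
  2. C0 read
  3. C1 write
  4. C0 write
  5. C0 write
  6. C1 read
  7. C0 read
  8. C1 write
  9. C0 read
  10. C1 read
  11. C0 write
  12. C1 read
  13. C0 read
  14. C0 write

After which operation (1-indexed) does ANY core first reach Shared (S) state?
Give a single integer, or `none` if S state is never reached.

Answer: 6

Derivation:
Op 1: C0 write [C0 write: invalidate none -> C0=M] -> [M,I]
Op 2: C0 read [C0 read: already in M, no change] -> [M,I]
Op 3: C1 write [C1 write: invalidate ['C0=M'] -> C1=M] -> [I,M]
Op 4: C0 write [C0 write: invalidate ['C1=M'] -> C0=M] -> [M,I]
Op 5: C0 write [C0 write: already M (modified), no change] -> [M,I]
Op 6: C1 read [C1 read from I: others=['C0=M'] -> C1=S, others downsized to S] -> [S,S]
  -> First S state at op 6; remaining ops need not be traced.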